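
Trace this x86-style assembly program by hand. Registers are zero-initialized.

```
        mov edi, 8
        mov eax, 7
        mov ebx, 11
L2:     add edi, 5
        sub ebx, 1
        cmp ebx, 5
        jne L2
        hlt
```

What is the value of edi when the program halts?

edi=8
eax=7
ebx=11
edi=8+5=13
ebx=11-1=10
cmp ebx, 5  (cmp 10,5)
jne L2: taken
edi=13+5=18
ebx=10-1=9
cmp ebx, 5  (cmp 9,5)
jne L2: taken
edi=18+5=23
ebx=9-1=8
cmp ebx, 5  (cmp 8,5)
jne L2: taken
edi=23+5=28
ebx=8-1=7
cmp ebx, 5  (cmp 7,5)
jne L2: taken
edi=28+5=33
ebx=7-1=6
cmp ebx, 5  (cmp 6,5)
jne L2: taken
edi=33+5=38
ebx=6-1=5
cmp ebx, 5  (cmp 5,5)
jne L2: not taken
halt.

38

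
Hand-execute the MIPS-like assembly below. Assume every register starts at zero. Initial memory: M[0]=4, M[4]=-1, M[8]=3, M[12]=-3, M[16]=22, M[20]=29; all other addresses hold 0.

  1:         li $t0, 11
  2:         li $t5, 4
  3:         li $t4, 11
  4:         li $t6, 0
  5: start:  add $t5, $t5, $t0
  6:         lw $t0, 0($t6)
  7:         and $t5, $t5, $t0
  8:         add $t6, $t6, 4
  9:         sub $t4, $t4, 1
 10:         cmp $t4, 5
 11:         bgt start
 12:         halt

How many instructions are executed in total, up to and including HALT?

47

li $t0, 11 → $t0=11
li $t5, 4 → $t5=4
li $t4, 11 → $t4=11
li $t6, 0 → $t6=0
add $t5, $t5, $t0 → $t5=4+11=15
lw $t0, 0($t6) → $t0=M[0]=4
and $t5, $t5, $t0 → $t5=15&4=4
add $t6, $t6, 4 → $t6=0+4=4
sub $t4, $t4, 1 → $t4=11-1=10
cmp $t4, 5  (cmp 10,5)
bgt start: taken
add $t5, $t5, $t0 → $t5=4+4=8
lw $t0, 0($t6) → $t0=M[4]=-1
and $t5, $t5, $t0 → $t5=8&(-1)=8
add $t6, $t6, 4 → $t6=4+4=8
sub $t4, $t4, 1 → $t4=10-1=9
cmp $t4, 5  (cmp 9,5)
bgt start: taken
add $t5, $t5, $t0 → $t5=8+(-1)=7
lw $t0, 0($t6) → $t0=M[8]=3
and $t5, $t5, $t0 → $t5=7&3=3
add $t6, $t6, 4 → $t6=8+4=12
sub $t4, $t4, 1 → $t4=9-1=8
cmp $t4, 5  (cmp 8,5)
bgt start: taken
add $t5, $t5, $t0 → $t5=3+3=6
lw $t0, 0($t6) → $t0=M[12]=-3
and $t5, $t5, $t0 → $t5=6&(-3)=4
add $t6, $t6, 4 → $t6=12+4=16
sub $t4, $t4, 1 → $t4=8-1=7
cmp $t4, 5  (cmp 7,5)
bgt start: taken
add $t5, $t5, $t0 → $t5=4+(-3)=1
lw $t0, 0($t6) → $t0=M[16]=22
and $t5, $t5, $t0 → $t5=1&22=0
add $t6, $t6, 4 → $t6=16+4=20
sub $t4, $t4, 1 → $t4=7-1=6
cmp $t4, 5  (cmp 6,5)
bgt start: taken
add $t5, $t5, $t0 → $t5=0+22=22
lw $t0, 0($t6) → $t0=M[20]=29
and $t5, $t5, $t0 → $t5=22&29=20
add $t6, $t6, 4 → $t6=20+4=24
sub $t4, $t4, 1 → $t4=6-1=5
cmp $t4, 5  (cmp 5,5)
bgt start: not taken
halt.
Total executed instructions: 47.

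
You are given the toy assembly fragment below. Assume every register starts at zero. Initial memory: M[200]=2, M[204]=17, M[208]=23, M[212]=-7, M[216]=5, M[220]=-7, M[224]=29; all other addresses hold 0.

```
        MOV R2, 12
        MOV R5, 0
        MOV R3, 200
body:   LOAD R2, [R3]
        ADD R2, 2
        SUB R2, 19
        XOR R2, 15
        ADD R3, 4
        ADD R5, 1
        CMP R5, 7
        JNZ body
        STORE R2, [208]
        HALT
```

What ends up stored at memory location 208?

3

MOV R2, 12 → R2=12
MOV R5, 0 → R5=0
MOV R3, 200 → R3=200
LOAD R2, [R3] → R2=M[200]=2
ADD R2, 2 → R2=2+2=4
SUB R2, 19 → R2=4-19=-15
XOR R2, 15 → R2=(-15)^15=-2
ADD R3, 4 → R3=200+4=204
ADD R5, 1 → R5=0+1=1
CMP R5, 7  (cmp 1,7)
JNZ body: taken
LOAD R2, [R3] → R2=M[204]=17
ADD R2, 2 → R2=17+2=19
SUB R2, 19 → R2=19-19=0
XOR R2, 15 → R2=0^15=15
ADD R3, 4 → R3=204+4=208
ADD R5, 1 → R5=1+1=2
CMP R5, 7  (cmp 2,7)
JNZ body: taken
LOAD R2, [R3] → R2=M[208]=23
ADD R2, 2 → R2=23+2=25
SUB R2, 19 → R2=25-19=6
XOR R2, 15 → R2=6^15=9
ADD R3, 4 → R3=208+4=212
ADD R5, 1 → R5=2+1=3
CMP R5, 7  (cmp 3,7)
JNZ body: taken
LOAD R2, [R3] → R2=M[212]=-7
ADD R2, 2 → R2=(-7)+2=-5
SUB R2, 19 → R2=(-5)-19=-24
XOR R2, 15 → R2=(-24)^15=-25
ADD R3, 4 → R3=212+4=216
ADD R5, 1 → R5=3+1=4
CMP R5, 7  (cmp 4,7)
JNZ body: taken
LOAD R2, [R3] → R2=M[216]=5
ADD R2, 2 → R2=5+2=7
SUB R2, 19 → R2=7-19=-12
XOR R2, 15 → R2=(-12)^15=-5
ADD R3, 4 → R3=216+4=220
ADD R5, 1 → R5=4+1=5
CMP R5, 7  (cmp 5,7)
JNZ body: taken
LOAD R2, [R3] → R2=M[220]=-7
ADD R2, 2 → R2=(-7)+2=-5
SUB R2, 19 → R2=(-5)-19=-24
XOR R2, 15 → R2=(-24)^15=-25
ADD R3, 4 → R3=220+4=224
ADD R5, 1 → R5=5+1=6
CMP R5, 7  (cmp 6,7)
JNZ body: taken
LOAD R2, [R3] → R2=M[224]=29
ADD R2, 2 → R2=29+2=31
SUB R2, 19 → R2=31-19=12
XOR R2, 15 → R2=12^15=3
ADD R3, 4 → R3=224+4=228
ADD R5, 1 → R5=6+1=7
CMP R5, 7  (cmp 7,7)
JNZ body: not taken
STORE R2, [208] → M[208]=3
halt.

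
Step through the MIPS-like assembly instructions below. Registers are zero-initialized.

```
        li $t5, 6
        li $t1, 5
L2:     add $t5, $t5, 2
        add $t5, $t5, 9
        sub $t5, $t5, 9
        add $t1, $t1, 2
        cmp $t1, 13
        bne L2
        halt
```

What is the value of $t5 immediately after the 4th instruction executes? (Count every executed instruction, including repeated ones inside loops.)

after li $t5, 6: $t5=6
after li $t1, 5: $t1=5
after add $t5, $t5, 2: $t5=6+2=8
after add $t5, $t5, 9: $t5=8+9=17
After step 4: $t5 = 17.

17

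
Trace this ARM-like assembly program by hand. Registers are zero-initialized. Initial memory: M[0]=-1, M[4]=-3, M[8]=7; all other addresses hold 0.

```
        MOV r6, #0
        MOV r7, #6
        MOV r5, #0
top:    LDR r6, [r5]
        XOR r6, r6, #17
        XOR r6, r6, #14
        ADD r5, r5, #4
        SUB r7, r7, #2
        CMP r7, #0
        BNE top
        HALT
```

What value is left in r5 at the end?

after MOV r6, #0: r6=0
after MOV r7, #6: r7=6
after MOV r5, #0: r5=0
after LDR r6, [r5]: r6=M[0]=-1
after XOR r6, r6, #17: r6=(-1)^17=-18
after XOR r6, r6, #14: r6=(-18)^14=-32
after ADD r5, r5, #4: r5=0+4=4
after SUB r7, r7, #2: r7=6-2=4
CMP r7, #0  (cmp 4,0)
BNE top: taken
after LDR r6, [r5]: r6=M[4]=-3
after XOR r6, r6, #17: r6=(-3)^17=-20
after XOR r6, r6, #14: r6=(-20)^14=-30
after ADD r5, r5, #4: r5=4+4=8
after SUB r7, r7, #2: r7=4-2=2
CMP r7, #0  (cmp 2,0)
BNE top: taken
after LDR r6, [r5]: r6=M[8]=7
after XOR r6, r6, #17: r6=7^17=22
after XOR r6, r6, #14: r6=22^14=24
after ADD r5, r5, #4: r5=8+4=12
after SUB r7, r7, #2: r7=2-2=0
CMP r7, #0  (cmp 0,0)
BNE top: not taken
halt.

12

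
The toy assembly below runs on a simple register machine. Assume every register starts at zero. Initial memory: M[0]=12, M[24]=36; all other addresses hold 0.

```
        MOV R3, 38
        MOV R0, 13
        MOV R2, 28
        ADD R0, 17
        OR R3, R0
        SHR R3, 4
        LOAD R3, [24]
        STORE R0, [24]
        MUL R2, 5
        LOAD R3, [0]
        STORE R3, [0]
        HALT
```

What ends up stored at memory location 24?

30

after MOV R3, 38: R3=38
after MOV R0, 13: R0=13
after MOV R2, 28: R2=28
after ADD R0, 17: R0=13+17=30
after OR R3, R0: R3=38|30=62
after SHR R3, 4: R3=62>>4=3
after LOAD R3, [24]: R3=M[24]=36
STORE R0, [24] → M[24]=30
after MUL R2, 5: R2=28*5=140
after LOAD R3, [0]: R3=M[0]=12
STORE R3, [0] → M[0]=12
halt.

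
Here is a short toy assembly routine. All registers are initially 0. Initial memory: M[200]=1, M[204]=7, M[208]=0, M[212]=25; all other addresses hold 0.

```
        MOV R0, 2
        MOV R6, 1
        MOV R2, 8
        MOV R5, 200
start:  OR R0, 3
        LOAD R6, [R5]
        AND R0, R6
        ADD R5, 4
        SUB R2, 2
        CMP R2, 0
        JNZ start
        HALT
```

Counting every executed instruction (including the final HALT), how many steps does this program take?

after MOV R0, 2: R0=2
after MOV R6, 1: R6=1
after MOV R2, 8: R2=8
after MOV R5, 200: R5=200
after OR R0, 3: R0=2|3=3
after LOAD R6, [R5]: R6=M[200]=1
after AND R0, R6: R0=3&1=1
after ADD R5, 4: R5=200+4=204
after SUB R2, 2: R2=8-2=6
CMP R2, 0  (cmp 6,0)
JNZ start: taken
after OR R0, 3: R0=1|3=3
after LOAD R6, [R5]: R6=M[204]=7
after AND R0, R6: R0=3&7=3
after ADD R5, 4: R5=204+4=208
after SUB R2, 2: R2=6-2=4
CMP R2, 0  (cmp 4,0)
JNZ start: taken
after OR R0, 3: R0=3|3=3
after LOAD R6, [R5]: R6=M[208]=0
after AND R0, R6: R0=3&0=0
after ADD R5, 4: R5=208+4=212
after SUB R2, 2: R2=4-2=2
CMP R2, 0  (cmp 2,0)
JNZ start: taken
after OR R0, 3: R0=0|3=3
after LOAD R6, [R5]: R6=M[212]=25
after AND R0, R6: R0=3&25=1
after ADD R5, 4: R5=212+4=216
after SUB R2, 2: R2=2-2=0
CMP R2, 0  (cmp 0,0)
JNZ start: not taken
halt.
Total executed instructions: 33.

33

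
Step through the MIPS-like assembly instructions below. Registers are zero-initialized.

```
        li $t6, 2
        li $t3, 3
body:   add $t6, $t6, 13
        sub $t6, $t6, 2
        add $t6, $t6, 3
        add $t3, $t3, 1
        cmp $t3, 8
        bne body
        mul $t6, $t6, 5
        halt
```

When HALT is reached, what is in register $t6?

li $t6, 2 → $t6=2
li $t3, 3 → $t3=3
add $t6, $t6, 13 → $t6=2+13=15
sub $t6, $t6, 2 → $t6=15-2=13
add $t6, $t6, 3 → $t6=13+3=16
add $t3, $t3, 1 → $t3=3+1=4
cmp $t3, 8  (cmp 4,8)
bne body: taken
add $t6, $t6, 13 → $t6=16+13=29
sub $t6, $t6, 2 → $t6=29-2=27
add $t6, $t6, 3 → $t6=27+3=30
add $t3, $t3, 1 → $t3=4+1=5
cmp $t3, 8  (cmp 5,8)
bne body: taken
add $t6, $t6, 13 → $t6=30+13=43
sub $t6, $t6, 2 → $t6=43-2=41
add $t6, $t6, 3 → $t6=41+3=44
add $t3, $t3, 1 → $t3=5+1=6
cmp $t3, 8  (cmp 6,8)
bne body: taken
add $t6, $t6, 13 → $t6=44+13=57
sub $t6, $t6, 2 → $t6=57-2=55
add $t6, $t6, 3 → $t6=55+3=58
add $t3, $t3, 1 → $t3=6+1=7
cmp $t3, 8  (cmp 7,8)
bne body: taken
add $t6, $t6, 13 → $t6=58+13=71
sub $t6, $t6, 2 → $t6=71-2=69
add $t6, $t6, 3 → $t6=69+3=72
add $t3, $t3, 1 → $t3=7+1=8
cmp $t3, 8  (cmp 8,8)
bne body: not taken
mul $t6, $t6, 5 → $t6=72*5=360
halt.

360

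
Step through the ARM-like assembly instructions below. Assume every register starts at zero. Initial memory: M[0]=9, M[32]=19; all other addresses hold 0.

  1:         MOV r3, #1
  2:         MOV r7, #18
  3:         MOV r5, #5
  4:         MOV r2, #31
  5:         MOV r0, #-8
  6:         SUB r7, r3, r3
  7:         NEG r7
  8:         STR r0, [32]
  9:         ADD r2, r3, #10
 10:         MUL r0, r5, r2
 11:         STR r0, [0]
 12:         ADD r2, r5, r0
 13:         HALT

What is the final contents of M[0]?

55

MOV r3, #1 → r3=1
MOV r7, #18 → r7=18
MOV r5, #5 → r5=5
MOV r2, #31 → r2=31
MOV r0, #-8 → r0=-8
SUB r7, r3, r3 → r7=1-1=0
NEG r7 → r7=-(0)=0
STR r0, [32] → M[32]=-8
ADD r2, r3, #10 → r2=1+10=11
MUL r0, r5, r2 → r0=5*11=55
STR r0, [0] → M[0]=55
ADD r2, r5, r0 → r2=5+55=60
halt.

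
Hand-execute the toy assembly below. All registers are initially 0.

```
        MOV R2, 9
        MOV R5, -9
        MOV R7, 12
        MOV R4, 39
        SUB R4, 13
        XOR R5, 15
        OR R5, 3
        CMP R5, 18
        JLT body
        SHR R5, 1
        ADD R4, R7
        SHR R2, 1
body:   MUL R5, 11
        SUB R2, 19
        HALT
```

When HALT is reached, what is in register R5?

-55

MOV R2, 9 → R2=9
MOV R5, -9 → R5=-9
MOV R7, 12 → R7=12
MOV R4, 39 → R4=39
SUB R4, 13 → R4=39-13=26
XOR R5, 15 → R5=(-9)^15=-8
OR R5, 3 → R5=(-8)|3=-5
CMP R5, 18  (cmp -5,18)
JLT body: taken
MUL R5, 11 → R5=(-5)*11=-55
SUB R2, 19 → R2=9-19=-10
halt.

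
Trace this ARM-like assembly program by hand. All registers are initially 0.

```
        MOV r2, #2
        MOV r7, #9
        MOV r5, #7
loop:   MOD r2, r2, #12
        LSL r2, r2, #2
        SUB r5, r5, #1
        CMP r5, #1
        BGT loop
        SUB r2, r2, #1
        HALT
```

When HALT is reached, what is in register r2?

31

r2=2
r7=9
r5=7
r2=2%12=2
r2=2<<2=8
r5=7-1=6
CMP r5, #1  (cmp 6,1)
BGT loop: taken
r2=8%12=8
r2=8<<2=32
r5=6-1=5
CMP r5, #1  (cmp 5,1)
BGT loop: taken
r2=32%12=8
r2=8<<2=32
r5=5-1=4
CMP r5, #1  (cmp 4,1)
BGT loop: taken
r2=32%12=8
r2=8<<2=32
r5=4-1=3
CMP r5, #1  (cmp 3,1)
BGT loop: taken
r2=32%12=8
r2=8<<2=32
r5=3-1=2
CMP r5, #1  (cmp 2,1)
BGT loop: taken
r2=32%12=8
r2=8<<2=32
r5=2-1=1
CMP r5, #1  (cmp 1,1)
BGT loop: not taken
r2=32-1=31
halt.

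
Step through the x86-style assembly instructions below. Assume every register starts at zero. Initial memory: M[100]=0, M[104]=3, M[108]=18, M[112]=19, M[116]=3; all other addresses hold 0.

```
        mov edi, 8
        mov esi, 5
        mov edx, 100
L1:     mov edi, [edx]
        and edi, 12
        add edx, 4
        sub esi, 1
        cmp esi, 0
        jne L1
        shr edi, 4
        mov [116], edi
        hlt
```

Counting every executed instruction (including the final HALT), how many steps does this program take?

36

edi=8
esi=5
edx=100
edi=M[100]=0
edi=0&12=0
edx=100+4=104
esi=5-1=4
cmp esi, 0  (cmp 4,0)
jne L1: taken
edi=M[104]=3
edi=3&12=0
edx=104+4=108
esi=4-1=3
cmp esi, 0  (cmp 3,0)
jne L1: taken
edi=M[108]=18
edi=18&12=0
edx=108+4=112
esi=3-1=2
cmp esi, 0  (cmp 2,0)
jne L1: taken
edi=M[112]=19
edi=19&12=0
edx=112+4=116
esi=2-1=1
cmp esi, 0  (cmp 1,0)
jne L1: taken
edi=M[116]=3
edi=3&12=0
edx=116+4=120
esi=1-1=0
cmp esi, 0  (cmp 0,0)
jne L1: not taken
edi=0>>4=0
mov [116], edi → M[116]=0
halt.
Total executed instructions: 36.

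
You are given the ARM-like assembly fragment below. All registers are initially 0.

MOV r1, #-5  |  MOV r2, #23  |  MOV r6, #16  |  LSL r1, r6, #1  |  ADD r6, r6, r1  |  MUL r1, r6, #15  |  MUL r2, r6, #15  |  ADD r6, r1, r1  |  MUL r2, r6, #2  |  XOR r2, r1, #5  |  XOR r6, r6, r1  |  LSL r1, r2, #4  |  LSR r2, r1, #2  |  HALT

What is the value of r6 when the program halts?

after MOV r1, #-5: r1=-5
after MOV r2, #23: r2=23
after MOV r6, #16: r6=16
after LSL r1, r6, #1: r1=16<<1=32
after ADD r6, r6, r1: r6=16+32=48
after MUL r1, r6, #15: r1=48*15=720
after MUL r2, r6, #15: r2=48*15=720
after ADD r6, r1, r1: r6=720+720=1440
after MUL r2, r6, #2: r2=1440*2=2880
after XOR r2, r1, #5: r2=720^5=725
after XOR r6, r6, r1: r6=1440^720=1904
after LSL r1, r2, #4: r1=725<<4=11600
after LSR r2, r1, #2: r2=11600>>2=2900
halt.

1904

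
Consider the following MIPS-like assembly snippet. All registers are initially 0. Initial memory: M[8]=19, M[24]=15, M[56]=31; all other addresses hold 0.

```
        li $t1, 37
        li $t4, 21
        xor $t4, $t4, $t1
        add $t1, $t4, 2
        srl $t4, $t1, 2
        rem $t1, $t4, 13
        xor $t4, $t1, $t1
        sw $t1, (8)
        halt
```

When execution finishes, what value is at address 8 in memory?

after li $t1, 37: $t1=37
after li $t4, 21: $t4=21
after xor $t4, $t4, $t1: $t4=21^37=48
after add $t1, $t4, 2: $t1=48+2=50
after srl $t4, $t1, 2: $t4=50>>2=12
after rem $t1, $t4, 13: $t1=12%13=12
after xor $t4, $t1, $t1: $t4=12^12=0
sw $t1, (8) → M[8]=12
halt.

12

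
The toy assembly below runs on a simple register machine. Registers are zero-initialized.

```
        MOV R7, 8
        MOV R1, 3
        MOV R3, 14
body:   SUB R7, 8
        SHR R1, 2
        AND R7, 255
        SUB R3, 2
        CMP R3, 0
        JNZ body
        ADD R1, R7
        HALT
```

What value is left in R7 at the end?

R7=8
R1=3
R3=14
R7=8-8=0
R1=3>>2=0
R7=0&255=0
R3=14-2=12
CMP R3, 0  (cmp 12,0)
JNZ body: taken
R7=0-8=-8
R1=0>>2=0
R7=(-8)&255=248
R3=12-2=10
CMP R3, 0  (cmp 10,0)
JNZ body: taken
R7=248-8=240
R1=0>>2=0
R7=240&255=240
R3=10-2=8
CMP R3, 0  (cmp 8,0)
JNZ body: taken
R7=240-8=232
R1=0>>2=0
R7=232&255=232
R3=8-2=6
CMP R3, 0  (cmp 6,0)
JNZ body: taken
R7=232-8=224
R1=0>>2=0
R7=224&255=224
R3=6-2=4
CMP R3, 0  (cmp 4,0)
JNZ body: taken
R7=224-8=216
R1=0>>2=0
R7=216&255=216
R3=4-2=2
CMP R3, 0  (cmp 2,0)
JNZ body: taken
R7=216-8=208
R1=0>>2=0
R7=208&255=208
R3=2-2=0
CMP R3, 0  (cmp 0,0)
JNZ body: not taken
R1=0+208=208
halt.

208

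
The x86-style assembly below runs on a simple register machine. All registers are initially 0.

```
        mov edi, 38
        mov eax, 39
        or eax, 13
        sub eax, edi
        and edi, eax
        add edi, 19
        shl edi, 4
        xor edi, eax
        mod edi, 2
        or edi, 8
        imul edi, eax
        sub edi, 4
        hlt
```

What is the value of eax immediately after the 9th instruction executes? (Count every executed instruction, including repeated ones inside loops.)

9

mov edi, 38 → edi=38
mov eax, 39 → eax=39
or eax, 13 → eax=39|13=47
sub eax, edi → eax=47-38=9
and edi, eax → edi=38&9=0
add edi, 19 → edi=0+19=19
shl edi, 4 → edi=19<<4=304
xor edi, eax → edi=304^9=313
mod edi, 2 → edi=313%2=1
After step 9: eax = 9.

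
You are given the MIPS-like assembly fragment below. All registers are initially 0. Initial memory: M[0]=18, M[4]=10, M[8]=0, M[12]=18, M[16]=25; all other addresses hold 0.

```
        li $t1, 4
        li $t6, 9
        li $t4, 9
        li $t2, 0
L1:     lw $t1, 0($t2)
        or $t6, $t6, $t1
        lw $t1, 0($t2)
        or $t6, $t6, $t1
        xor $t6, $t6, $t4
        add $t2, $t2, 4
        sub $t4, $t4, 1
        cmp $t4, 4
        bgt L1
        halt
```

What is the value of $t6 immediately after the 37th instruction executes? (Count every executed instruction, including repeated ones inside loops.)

17

after li $t1, 4: $t1=4
after li $t6, 9: $t6=9
after li $t4, 9: $t4=9
after li $t2, 0: $t2=0
after lw $t1, 0($t2): $t1=M[0]=18
after or $t6, $t6, $t1: $t6=9|18=27
after lw $t1, 0($t2): $t1=M[0]=18
after or $t6, $t6, $t1: $t6=27|18=27
after xor $t6, $t6, $t4: $t6=27^9=18
after add $t2, $t2, 4: $t2=0+4=4
after sub $t4, $t4, 1: $t4=9-1=8
cmp $t4, 4  (cmp 8,4)
bgt L1: taken
after lw $t1, 0($t2): $t1=M[4]=10
after or $t6, $t6, $t1: $t6=18|10=26
after lw $t1, 0($t2): $t1=M[4]=10
after or $t6, $t6, $t1: $t6=26|10=26
after xor $t6, $t6, $t4: $t6=26^8=18
after add $t2, $t2, 4: $t2=4+4=8
after sub $t4, $t4, 1: $t4=8-1=7
cmp $t4, 4  (cmp 7,4)
bgt L1: taken
after lw $t1, 0($t2): $t1=M[8]=0
after or $t6, $t6, $t1: $t6=18|0=18
after lw $t1, 0($t2): $t1=M[8]=0
after or $t6, $t6, $t1: $t6=18|0=18
after xor $t6, $t6, $t4: $t6=18^7=21
after add $t2, $t2, 4: $t2=8+4=12
after sub $t4, $t4, 1: $t4=7-1=6
cmp $t4, 4  (cmp 6,4)
bgt L1: taken
after lw $t1, 0($t2): $t1=M[12]=18
after or $t6, $t6, $t1: $t6=21|18=23
after lw $t1, 0($t2): $t1=M[12]=18
after or $t6, $t6, $t1: $t6=23|18=23
after xor $t6, $t6, $t4: $t6=23^6=17
after add $t2, $t2, 4: $t2=12+4=16
After step 37: $t6 = 17.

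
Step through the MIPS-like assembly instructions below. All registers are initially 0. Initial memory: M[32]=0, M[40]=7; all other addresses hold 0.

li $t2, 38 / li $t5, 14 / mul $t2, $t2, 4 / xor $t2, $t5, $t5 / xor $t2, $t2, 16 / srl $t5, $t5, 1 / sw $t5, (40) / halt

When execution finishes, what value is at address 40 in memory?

7

li $t2, 38 → $t2=38
li $t5, 14 → $t5=14
mul $t2, $t2, 4 → $t2=38*4=152
xor $t2, $t5, $t5 → $t2=14^14=0
xor $t2, $t2, 16 → $t2=0^16=16
srl $t5, $t5, 1 → $t5=14>>1=7
sw $t5, (40) → M[40]=7
halt.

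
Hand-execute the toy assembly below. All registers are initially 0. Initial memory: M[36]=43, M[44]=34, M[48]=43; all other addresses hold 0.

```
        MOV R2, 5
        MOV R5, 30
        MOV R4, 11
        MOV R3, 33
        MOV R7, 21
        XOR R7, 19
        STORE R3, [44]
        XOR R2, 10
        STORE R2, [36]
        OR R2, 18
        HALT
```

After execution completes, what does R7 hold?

6

R2=5
R5=30
R4=11
R3=33
R7=21
R7=21^19=6
STORE R3, [44] → M[44]=33
R2=5^10=15
STORE R2, [36] → M[36]=15
R2=15|18=31
halt.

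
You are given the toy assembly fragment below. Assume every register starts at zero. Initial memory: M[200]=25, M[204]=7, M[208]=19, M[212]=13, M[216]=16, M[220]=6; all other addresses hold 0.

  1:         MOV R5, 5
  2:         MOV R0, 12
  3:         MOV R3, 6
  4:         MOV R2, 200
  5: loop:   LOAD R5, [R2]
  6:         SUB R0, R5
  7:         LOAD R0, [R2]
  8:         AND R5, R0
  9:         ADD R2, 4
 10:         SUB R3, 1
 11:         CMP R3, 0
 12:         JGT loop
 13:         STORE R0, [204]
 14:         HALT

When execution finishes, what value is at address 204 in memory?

R5=5
R0=12
R3=6
R2=200
R5=M[200]=25
R0=12-25=-13
R0=M[200]=25
R5=25&25=25
R2=200+4=204
R3=6-1=5
CMP R3, 0  (cmp 5,0)
JGT loop: taken
R5=M[204]=7
R0=25-7=18
R0=M[204]=7
R5=7&7=7
R2=204+4=208
R3=5-1=4
CMP R3, 0  (cmp 4,0)
JGT loop: taken
R5=M[208]=19
R0=7-19=-12
R0=M[208]=19
R5=19&19=19
R2=208+4=212
R3=4-1=3
CMP R3, 0  (cmp 3,0)
JGT loop: taken
R5=M[212]=13
R0=19-13=6
R0=M[212]=13
R5=13&13=13
R2=212+4=216
R3=3-1=2
CMP R3, 0  (cmp 2,0)
JGT loop: taken
R5=M[216]=16
R0=13-16=-3
R0=M[216]=16
R5=16&16=16
R2=216+4=220
R3=2-1=1
CMP R3, 0  (cmp 1,0)
JGT loop: taken
R5=M[220]=6
R0=16-6=10
R0=M[220]=6
R5=6&6=6
R2=220+4=224
R3=1-1=0
CMP R3, 0  (cmp 0,0)
JGT loop: not taken
STORE R0, [204] → M[204]=6
halt.

6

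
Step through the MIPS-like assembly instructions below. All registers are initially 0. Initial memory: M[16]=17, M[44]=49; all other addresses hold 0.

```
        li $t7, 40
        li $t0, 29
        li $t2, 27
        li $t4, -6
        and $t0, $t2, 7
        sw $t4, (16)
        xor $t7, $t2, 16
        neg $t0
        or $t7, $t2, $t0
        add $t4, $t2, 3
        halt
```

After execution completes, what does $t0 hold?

after li $t7, 40: $t7=40
after li $t0, 29: $t0=29
after li $t2, 27: $t2=27
after li $t4, -6: $t4=-6
after and $t0, $t2, 7: $t0=27&7=3
sw $t4, (16) → M[16]=-6
after xor $t7, $t2, 16: $t7=27^16=11
after neg $t0: $t0=-(3)=-3
after or $t7, $t2, $t0: $t7=27|(-3)=-1
after add $t4, $t2, 3: $t4=27+3=30
halt.

-3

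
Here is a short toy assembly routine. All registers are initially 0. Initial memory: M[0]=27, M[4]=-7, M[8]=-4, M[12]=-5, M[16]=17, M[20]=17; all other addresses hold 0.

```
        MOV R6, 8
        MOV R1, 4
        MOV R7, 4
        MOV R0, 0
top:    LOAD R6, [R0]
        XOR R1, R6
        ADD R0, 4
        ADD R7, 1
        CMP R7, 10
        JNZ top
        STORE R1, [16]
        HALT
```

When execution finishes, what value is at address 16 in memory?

-31

R6=8
R1=4
R7=4
R0=0
R6=M[0]=27
R1=4^27=31
R0=0+4=4
R7=4+1=5
CMP R7, 10  (cmp 5,10)
JNZ top: taken
R6=M[4]=-7
R1=31^(-7)=-26
R0=4+4=8
R7=5+1=6
CMP R7, 10  (cmp 6,10)
JNZ top: taken
R6=M[8]=-4
R1=(-26)^(-4)=26
R0=8+4=12
R7=6+1=7
CMP R7, 10  (cmp 7,10)
JNZ top: taken
R6=M[12]=-5
R1=26^(-5)=-31
R0=12+4=16
R7=7+1=8
CMP R7, 10  (cmp 8,10)
JNZ top: taken
R6=M[16]=17
R1=(-31)^17=-16
R0=16+4=20
R7=8+1=9
CMP R7, 10  (cmp 9,10)
JNZ top: taken
R6=M[20]=17
R1=(-16)^17=-31
R0=20+4=24
R7=9+1=10
CMP R7, 10  (cmp 10,10)
JNZ top: not taken
STORE R1, [16] → M[16]=-31
halt.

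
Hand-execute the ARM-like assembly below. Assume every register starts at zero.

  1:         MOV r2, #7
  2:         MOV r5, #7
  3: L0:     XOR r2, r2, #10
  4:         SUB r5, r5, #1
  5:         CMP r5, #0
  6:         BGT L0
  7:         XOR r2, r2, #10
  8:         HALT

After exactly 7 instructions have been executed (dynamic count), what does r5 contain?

after MOV r2, #7: r2=7
after MOV r5, #7: r5=7
after XOR r2, r2, #10: r2=7^10=13
after SUB r5, r5, #1: r5=7-1=6
CMP r5, #0  (cmp 6,0)
BGT L0: taken
after XOR r2, r2, #10: r2=13^10=7
After step 7: r5 = 6.

6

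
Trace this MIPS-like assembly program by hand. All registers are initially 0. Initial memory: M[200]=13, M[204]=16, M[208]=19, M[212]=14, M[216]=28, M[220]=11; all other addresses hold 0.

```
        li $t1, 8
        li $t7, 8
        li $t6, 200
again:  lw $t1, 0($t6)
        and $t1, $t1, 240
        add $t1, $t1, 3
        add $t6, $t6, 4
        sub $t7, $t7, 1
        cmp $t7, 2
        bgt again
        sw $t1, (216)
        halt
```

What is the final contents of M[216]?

3

$t1=8
$t7=8
$t6=200
$t1=M[200]=13
$t1=13&240=0
$t1=0+3=3
$t6=200+4=204
$t7=8-1=7
cmp $t7, 2  (cmp 7,2)
bgt again: taken
$t1=M[204]=16
$t1=16&240=16
$t1=16+3=19
$t6=204+4=208
$t7=7-1=6
cmp $t7, 2  (cmp 6,2)
bgt again: taken
$t1=M[208]=19
$t1=19&240=16
$t1=16+3=19
$t6=208+4=212
$t7=6-1=5
cmp $t7, 2  (cmp 5,2)
bgt again: taken
$t1=M[212]=14
$t1=14&240=0
$t1=0+3=3
$t6=212+4=216
$t7=5-1=4
cmp $t7, 2  (cmp 4,2)
bgt again: taken
$t1=M[216]=28
$t1=28&240=16
$t1=16+3=19
$t6=216+4=220
$t7=4-1=3
cmp $t7, 2  (cmp 3,2)
bgt again: taken
$t1=M[220]=11
$t1=11&240=0
$t1=0+3=3
$t6=220+4=224
$t7=3-1=2
cmp $t7, 2  (cmp 2,2)
bgt again: not taken
sw $t1, (216) → M[216]=3
halt.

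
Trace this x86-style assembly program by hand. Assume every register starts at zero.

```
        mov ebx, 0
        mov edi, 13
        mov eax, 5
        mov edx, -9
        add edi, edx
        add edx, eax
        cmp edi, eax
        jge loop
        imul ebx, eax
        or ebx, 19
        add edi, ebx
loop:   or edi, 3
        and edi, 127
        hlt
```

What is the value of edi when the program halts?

23

after mov ebx, 0: ebx=0
after mov edi, 13: edi=13
after mov eax, 5: eax=5
after mov edx, -9: edx=-9
after add edi, edx: edi=13+(-9)=4
after add edx, eax: edx=(-9)+5=-4
cmp edi, eax  (cmp 4,5)
jge loop: not taken
after imul ebx, eax: ebx=0*5=0
after or ebx, 19: ebx=0|19=19
after add edi, ebx: edi=4+19=23
after or edi, 3: edi=23|3=23
after and edi, 127: edi=23&127=23
halt.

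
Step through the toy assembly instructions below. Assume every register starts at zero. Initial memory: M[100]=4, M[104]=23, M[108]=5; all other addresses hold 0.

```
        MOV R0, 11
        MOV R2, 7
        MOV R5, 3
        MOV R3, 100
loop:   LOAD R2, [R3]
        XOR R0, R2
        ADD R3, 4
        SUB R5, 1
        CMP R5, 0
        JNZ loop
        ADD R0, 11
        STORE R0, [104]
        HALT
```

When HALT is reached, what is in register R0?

after MOV R0, 11: R0=11
after MOV R2, 7: R2=7
after MOV R5, 3: R5=3
after MOV R3, 100: R3=100
after LOAD R2, [R3]: R2=M[100]=4
after XOR R0, R2: R0=11^4=15
after ADD R3, 4: R3=100+4=104
after SUB R5, 1: R5=3-1=2
CMP R5, 0  (cmp 2,0)
JNZ loop: taken
after LOAD R2, [R3]: R2=M[104]=23
after XOR R0, R2: R0=15^23=24
after ADD R3, 4: R3=104+4=108
after SUB R5, 1: R5=2-1=1
CMP R5, 0  (cmp 1,0)
JNZ loop: taken
after LOAD R2, [R3]: R2=M[108]=5
after XOR R0, R2: R0=24^5=29
after ADD R3, 4: R3=108+4=112
after SUB R5, 1: R5=1-1=0
CMP R5, 0  (cmp 0,0)
JNZ loop: not taken
after ADD R0, 11: R0=29+11=40
STORE R0, [104] → M[104]=40
halt.

40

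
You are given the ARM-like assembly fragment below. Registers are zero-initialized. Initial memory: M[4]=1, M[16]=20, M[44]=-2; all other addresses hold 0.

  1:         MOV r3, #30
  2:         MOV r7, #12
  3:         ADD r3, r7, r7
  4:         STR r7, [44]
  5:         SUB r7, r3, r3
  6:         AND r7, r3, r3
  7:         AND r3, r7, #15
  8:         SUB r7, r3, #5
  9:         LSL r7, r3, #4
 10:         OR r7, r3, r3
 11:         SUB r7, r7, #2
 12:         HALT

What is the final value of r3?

after MOV r3, #30: r3=30
after MOV r7, #12: r7=12
after ADD r3, r7, r7: r3=12+12=24
STR r7, [44] → M[44]=12
after SUB r7, r3, r3: r7=24-24=0
after AND r7, r3, r3: r7=24&24=24
after AND r3, r7, #15: r3=24&15=8
after SUB r7, r3, #5: r7=8-5=3
after LSL r7, r3, #4: r7=8<<4=128
after OR r7, r3, r3: r7=8|8=8
after SUB r7, r7, #2: r7=8-2=6
halt.

8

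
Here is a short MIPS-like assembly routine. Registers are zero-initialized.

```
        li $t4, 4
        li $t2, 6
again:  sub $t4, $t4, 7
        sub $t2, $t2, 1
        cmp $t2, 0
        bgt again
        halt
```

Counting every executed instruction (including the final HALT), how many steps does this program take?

27

$t4=4
$t2=6
$t4=4-7=-3
$t2=6-1=5
cmp $t2, 0  (cmp 5,0)
bgt again: taken
$t4=(-3)-7=-10
$t2=5-1=4
cmp $t2, 0  (cmp 4,0)
bgt again: taken
$t4=(-10)-7=-17
$t2=4-1=3
cmp $t2, 0  (cmp 3,0)
bgt again: taken
$t4=(-17)-7=-24
$t2=3-1=2
cmp $t2, 0  (cmp 2,0)
bgt again: taken
$t4=(-24)-7=-31
$t2=2-1=1
cmp $t2, 0  (cmp 1,0)
bgt again: taken
$t4=(-31)-7=-38
$t2=1-1=0
cmp $t2, 0  (cmp 0,0)
bgt again: not taken
halt.
Total executed instructions: 27.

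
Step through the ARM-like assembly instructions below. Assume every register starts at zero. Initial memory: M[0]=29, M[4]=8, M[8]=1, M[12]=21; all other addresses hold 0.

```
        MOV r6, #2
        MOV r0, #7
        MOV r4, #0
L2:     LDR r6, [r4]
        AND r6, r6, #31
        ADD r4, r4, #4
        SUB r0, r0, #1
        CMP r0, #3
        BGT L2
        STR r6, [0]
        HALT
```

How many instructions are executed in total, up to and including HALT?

after MOV r6, #2: r6=2
after MOV r0, #7: r0=7
after MOV r4, #0: r4=0
after LDR r6, [r4]: r6=M[0]=29
after AND r6, r6, #31: r6=29&31=29
after ADD r4, r4, #4: r4=0+4=4
after SUB r0, r0, #1: r0=7-1=6
CMP r0, #3  (cmp 6,3)
BGT L2: taken
after LDR r6, [r4]: r6=M[4]=8
after AND r6, r6, #31: r6=8&31=8
after ADD r4, r4, #4: r4=4+4=8
after SUB r0, r0, #1: r0=6-1=5
CMP r0, #3  (cmp 5,3)
BGT L2: taken
after LDR r6, [r4]: r6=M[8]=1
after AND r6, r6, #31: r6=1&31=1
after ADD r4, r4, #4: r4=8+4=12
after SUB r0, r0, #1: r0=5-1=4
CMP r0, #3  (cmp 4,3)
BGT L2: taken
after LDR r6, [r4]: r6=M[12]=21
after AND r6, r6, #31: r6=21&31=21
after ADD r4, r4, #4: r4=12+4=16
after SUB r0, r0, #1: r0=4-1=3
CMP r0, #3  (cmp 3,3)
BGT L2: not taken
STR r6, [0] → M[0]=21
halt.
Total executed instructions: 29.

29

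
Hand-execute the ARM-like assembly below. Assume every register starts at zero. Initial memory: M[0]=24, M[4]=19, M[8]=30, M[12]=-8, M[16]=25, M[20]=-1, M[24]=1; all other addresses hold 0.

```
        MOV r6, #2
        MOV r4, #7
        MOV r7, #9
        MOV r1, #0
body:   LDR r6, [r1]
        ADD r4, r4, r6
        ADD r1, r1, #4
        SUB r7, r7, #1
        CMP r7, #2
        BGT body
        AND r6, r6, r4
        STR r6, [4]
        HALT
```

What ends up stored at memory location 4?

MOV r6, #2 → r6=2
MOV r4, #7 → r4=7
MOV r7, #9 → r7=9
MOV r1, #0 → r1=0
LDR r6, [r1] → r6=M[0]=24
ADD r4, r4, r6 → r4=7+24=31
ADD r1, r1, #4 → r1=0+4=4
SUB r7, r7, #1 → r7=9-1=8
CMP r7, #2  (cmp 8,2)
BGT body: taken
LDR r6, [r1] → r6=M[4]=19
ADD r4, r4, r6 → r4=31+19=50
ADD r1, r1, #4 → r1=4+4=8
SUB r7, r7, #1 → r7=8-1=7
CMP r7, #2  (cmp 7,2)
BGT body: taken
LDR r6, [r1] → r6=M[8]=30
ADD r4, r4, r6 → r4=50+30=80
ADD r1, r1, #4 → r1=8+4=12
SUB r7, r7, #1 → r7=7-1=6
CMP r7, #2  (cmp 6,2)
BGT body: taken
LDR r6, [r1] → r6=M[12]=-8
ADD r4, r4, r6 → r4=80+(-8)=72
ADD r1, r1, #4 → r1=12+4=16
SUB r7, r7, #1 → r7=6-1=5
CMP r7, #2  (cmp 5,2)
BGT body: taken
LDR r6, [r1] → r6=M[16]=25
ADD r4, r4, r6 → r4=72+25=97
ADD r1, r1, #4 → r1=16+4=20
SUB r7, r7, #1 → r7=5-1=4
CMP r7, #2  (cmp 4,2)
BGT body: taken
LDR r6, [r1] → r6=M[20]=-1
ADD r4, r4, r6 → r4=97+(-1)=96
ADD r1, r1, #4 → r1=20+4=24
SUB r7, r7, #1 → r7=4-1=3
CMP r7, #2  (cmp 3,2)
BGT body: taken
LDR r6, [r1] → r6=M[24]=1
ADD r4, r4, r6 → r4=96+1=97
ADD r1, r1, #4 → r1=24+4=28
SUB r7, r7, #1 → r7=3-1=2
CMP r7, #2  (cmp 2,2)
BGT body: not taken
AND r6, r6, r4 → r6=1&97=1
STR r6, [4] → M[4]=1
halt.

1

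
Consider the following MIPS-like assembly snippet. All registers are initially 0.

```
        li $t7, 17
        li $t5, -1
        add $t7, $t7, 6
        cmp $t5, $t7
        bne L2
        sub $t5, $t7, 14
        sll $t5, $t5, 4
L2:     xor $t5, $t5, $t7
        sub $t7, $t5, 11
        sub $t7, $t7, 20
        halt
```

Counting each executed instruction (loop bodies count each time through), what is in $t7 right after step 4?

$t7=17
$t5=-1
$t7=17+6=23
cmp $t5, $t7  (cmp -1,23)
After step 4: $t7 = 23.

23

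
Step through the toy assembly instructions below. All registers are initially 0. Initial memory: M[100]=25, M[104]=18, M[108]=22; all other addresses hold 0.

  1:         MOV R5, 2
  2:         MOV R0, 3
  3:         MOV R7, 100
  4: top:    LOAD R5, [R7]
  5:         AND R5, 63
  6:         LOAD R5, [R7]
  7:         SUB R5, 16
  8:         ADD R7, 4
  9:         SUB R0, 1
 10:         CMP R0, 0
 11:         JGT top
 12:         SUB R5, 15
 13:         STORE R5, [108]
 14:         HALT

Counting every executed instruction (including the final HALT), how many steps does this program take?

R5=2
R0=3
R7=100
R5=M[100]=25
R5=25&63=25
R5=M[100]=25
R5=25-16=9
R7=100+4=104
R0=3-1=2
CMP R0, 0  (cmp 2,0)
JGT top: taken
R5=M[104]=18
R5=18&63=18
R5=M[104]=18
R5=18-16=2
R7=104+4=108
R0=2-1=1
CMP R0, 0  (cmp 1,0)
JGT top: taken
R5=M[108]=22
R5=22&63=22
R5=M[108]=22
R5=22-16=6
R7=108+4=112
R0=1-1=0
CMP R0, 0  (cmp 0,0)
JGT top: not taken
R5=6-15=-9
STORE R5, [108] → M[108]=-9
halt.
Total executed instructions: 30.

30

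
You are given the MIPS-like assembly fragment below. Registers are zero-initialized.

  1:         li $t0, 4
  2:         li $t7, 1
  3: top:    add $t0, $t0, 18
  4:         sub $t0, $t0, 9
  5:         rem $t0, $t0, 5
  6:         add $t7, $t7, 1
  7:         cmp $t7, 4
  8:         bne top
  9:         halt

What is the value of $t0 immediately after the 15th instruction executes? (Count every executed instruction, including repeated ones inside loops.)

20

after li $t0, 4: $t0=4
after li $t7, 1: $t7=1
after add $t0, $t0, 18: $t0=4+18=22
after sub $t0, $t0, 9: $t0=22-9=13
after rem $t0, $t0, 5: $t0=13%5=3
after add $t7, $t7, 1: $t7=1+1=2
cmp $t7, 4  (cmp 2,4)
bne top: taken
after add $t0, $t0, 18: $t0=3+18=21
after sub $t0, $t0, 9: $t0=21-9=12
after rem $t0, $t0, 5: $t0=12%5=2
after add $t7, $t7, 1: $t7=2+1=3
cmp $t7, 4  (cmp 3,4)
bne top: taken
after add $t0, $t0, 18: $t0=2+18=20
After step 15: $t0 = 20.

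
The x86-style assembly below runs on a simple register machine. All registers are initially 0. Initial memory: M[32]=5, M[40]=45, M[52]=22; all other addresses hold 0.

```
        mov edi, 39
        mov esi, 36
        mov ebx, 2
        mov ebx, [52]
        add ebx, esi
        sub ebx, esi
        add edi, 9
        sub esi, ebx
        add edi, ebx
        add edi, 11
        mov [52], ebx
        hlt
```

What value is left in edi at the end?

edi=39
esi=36
ebx=2
ebx=M[52]=22
ebx=22+36=58
ebx=58-36=22
edi=39+9=48
esi=36-22=14
edi=48+22=70
edi=70+11=81
mov [52], ebx → M[52]=22
halt.

81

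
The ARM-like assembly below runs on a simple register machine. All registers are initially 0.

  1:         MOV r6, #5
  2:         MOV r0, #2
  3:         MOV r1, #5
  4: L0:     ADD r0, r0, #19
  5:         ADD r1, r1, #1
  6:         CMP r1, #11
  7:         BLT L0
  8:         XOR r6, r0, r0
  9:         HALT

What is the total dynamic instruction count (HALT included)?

after MOV r6, #5: r6=5
after MOV r0, #2: r0=2
after MOV r1, #5: r1=5
after ADD r0, r0, #19: r0=2+19=21
after ADD r1, r1, #1: r1=5+1=6
CMP r1, #11  (cmp 6,11)
BLT L0: taken
after ADD r0, r0, #19: r0=21+19=40
after ADD r1, r1, #1: r1=6+1=7
CMP r1, #11  (cmp 7,11)
BLT L0: taken
after ADD r0, r0, #19: r0=40+19=59
after ADD r1, r1, #1: r1=7+1=8
CMP r1, #11  (cmp 8,11)
BLT L0: taken
after ADD r0, r0, #19: r0=59+19=78
after ADD r1, r1, #1: r1=8+1=9
CMP r1, #11  (cmp 9,11)
BLT L0: taken
after ADD r0, r0, #19: r0=78+19=97
after ADD r1, r1, #1: r1=9+1=10
CMP r1, #11  (cmp 10,11)
BLT L0: taken
after ADD r0, r0, #19: r0=97+19=116
after ADD r1, r1, #1: r1=10+1=11
CMP r1, #11  (cmp 11,11)
BLT L0: not taken
after XOR r6, r0, r0: r6=116^116=0
halt.
Total executed instructions: 29.

29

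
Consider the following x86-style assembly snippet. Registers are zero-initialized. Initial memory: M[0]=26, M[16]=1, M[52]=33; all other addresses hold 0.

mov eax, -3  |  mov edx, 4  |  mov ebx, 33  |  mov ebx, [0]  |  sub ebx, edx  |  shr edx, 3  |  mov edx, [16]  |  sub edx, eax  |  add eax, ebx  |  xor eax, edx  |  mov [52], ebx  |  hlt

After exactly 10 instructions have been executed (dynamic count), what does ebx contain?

22

mov eax, -3 → eax=-3
mov edx, 4 → edx=4
mov ebx, 33 → ebx=33
mov ebx, [0] → ebx=M[0]=26
sub ebx, edx → ebx=26-4=22
shr edx, 3 → edx=4>>3=0
mov edx, [16] → edx=M[16]=1
sub edx, eax → edx=1-(-3)=4
add eax, ebx → eax=(-3)+22=19
xor eax, edx → eax=19^4=23
After step 10: ebx = 22.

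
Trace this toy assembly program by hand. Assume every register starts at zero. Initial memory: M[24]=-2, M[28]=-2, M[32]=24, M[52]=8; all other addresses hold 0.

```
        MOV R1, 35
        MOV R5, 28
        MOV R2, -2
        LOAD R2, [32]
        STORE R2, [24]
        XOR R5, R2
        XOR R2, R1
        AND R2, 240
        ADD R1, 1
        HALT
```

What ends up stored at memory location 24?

MOV R1, 35 → R1=35
MOV R5, 28 → R5=28
MOV R2, -2 → R2=-2
LOAD R2, [32] → R2=M[32]=24
STORE R2, [24] → M[24]=24
XOR R5, R2 → R5=28^24=4
XOR R2, R1 → R2=24^35=59
AND R2, 240 → R2=59&240=48
ADD R1, 1 → R1=35+1=36
halt.

24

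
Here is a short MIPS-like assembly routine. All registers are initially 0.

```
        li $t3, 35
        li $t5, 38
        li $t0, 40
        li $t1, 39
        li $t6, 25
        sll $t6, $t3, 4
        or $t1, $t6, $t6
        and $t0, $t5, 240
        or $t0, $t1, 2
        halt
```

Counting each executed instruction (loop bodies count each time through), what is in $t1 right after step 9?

$t3=35
$t5=38
$t0=40
$t1=39
$t6=25
$t6=35<<4=560
$t1=560|560=560
$t0=38&240=32
$t0=560|2=562
After step 9: $t1 = 560.

560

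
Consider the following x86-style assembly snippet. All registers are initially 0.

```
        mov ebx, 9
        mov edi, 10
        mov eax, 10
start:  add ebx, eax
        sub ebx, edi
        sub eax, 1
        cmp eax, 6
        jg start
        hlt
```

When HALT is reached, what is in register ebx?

after mov ebx, 9: ebx=9
after mov edi, 10: edi=10
after mov eax, 10: eax=10
after add ebx, eax: ebx=9+10=19
after sub ebx, edi: ebx=19-10=9
after sub eax, 1: eax=10-1=9
cmp eax, 6  (cmp 9,6)
jg start: taken
after add ebx, eax: ebx=9+9=18
after sub ebx, edi: ebx=18-10=8
after sub eax, 1: eax=9-1=8
cmp eax, 6  (cmp 8,6)
jg start: taken
after add ebx, eax: ebx=8+8=16
after sub ebx, edi: ebx=16-10=6
after sub eax, 1: eax=8-1=7
cmp eax, 6  (cmp 7,6)
jg start: taken
after add ebx, eax: ebx=6+7=13
after sub ebx, edi: ebx=13-10=3
after sub eax, 1: eax=7-1=6
cmp eax, 6  (cmp 6,6)
jg start: not taken
halt.

3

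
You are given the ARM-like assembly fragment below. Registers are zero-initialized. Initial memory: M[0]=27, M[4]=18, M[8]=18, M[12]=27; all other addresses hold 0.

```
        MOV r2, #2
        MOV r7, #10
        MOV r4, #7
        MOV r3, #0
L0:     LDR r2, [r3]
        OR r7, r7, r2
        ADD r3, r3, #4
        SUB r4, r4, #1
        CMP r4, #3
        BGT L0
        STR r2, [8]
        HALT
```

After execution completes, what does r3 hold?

16

MOV r2, #2 → r2=2
MOV r7, #10 → r7=10
MOV r4, #7 → r4=7
MOV r3, #0 → r3=0
LDR r2, [r3] → r2=M[0]=27
OR r7, r7, r2 → r7=10|27=27
ADD r3, r3, #4 → r3=0+4=4
SUB r4, r4, #1 → r4=7-1=6
CMP r4, #3  (cmp 6,3)
BGT L0: taken
LDR r2, [r3] → r2=M[4]=18
OR r7, r7, r2 → r7=27|18=27
ADD r3, r3, #4 → r3=4+4=8
SUB r4, r4, #1 → r4=6-1=5
CMP r4, #3  (cmp 5,3)
BGT L0: taken
LDR r2, [r3] → r2=M[8]=18
OR r7, r7, r2 → r7=27|18=27
ADD r3, r3, #4 → r3=8+4=12
SUB r4, r4, #1 → r4=5-1=4
CMP r4, #3  (cmp 4,3)
BGT L0: taken
LDR r2, [r3] → r2=M[12]=27
OR r7, r7, r2 → r7=27|27=27
ADD r3, r3, #4 → r3=12+4=16
SUB r4, r4, #1 → r4=4-1=3
CMP r4, #3  (cmp 3,3)
BGT L0: not taken
STR r2, [8] → M[8]=27
halt.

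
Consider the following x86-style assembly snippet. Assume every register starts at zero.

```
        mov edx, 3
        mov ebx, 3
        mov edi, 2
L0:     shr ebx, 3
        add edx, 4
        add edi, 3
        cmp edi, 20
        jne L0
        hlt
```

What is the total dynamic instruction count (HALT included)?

edx=3
ebx=3
edi=2
ebx=3>>3=0
edx=3+4=7
edi=2+3=5
cmp edi, 20  (cmp 5,20)
jne L0: taken
ebx=0>>3=0
edx=7+4=11
edi=5+3=8
cmp edi, 20  (cmp 8,20)
jne L0: taken
ebx=0>>3=0
edx=11+4=15
edi=8+3=11
cmp edi, 20  (cmp 11,20)
jne L0: taken
ebx=0>>3=0
edx=15+4=19
edi=11+3=14
cmp edi, 20  (cmp 14,20)
jne L0: taken
ebx=0>>3=0
edx=19+4=23
edi=14+3=17
cmp edi, 20  (cmp 17,20)
jne L0: taken
ebx=0>>3=0
edx=23+4=27
edi=17+3=20
cmp edi, 20  (cmp 20,20)
jne L0: not taken
halt.
Total executed instructions: 34.

34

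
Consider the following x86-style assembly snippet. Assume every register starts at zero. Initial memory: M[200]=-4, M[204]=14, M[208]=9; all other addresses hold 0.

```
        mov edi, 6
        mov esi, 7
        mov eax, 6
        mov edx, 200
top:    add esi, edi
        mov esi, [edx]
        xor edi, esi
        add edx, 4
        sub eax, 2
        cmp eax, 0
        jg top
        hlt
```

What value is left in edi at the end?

-3

after mov edi, 6: edi=6
after mov esi, 7: esi=7
after mov eax, 6: eax=6
after mov edx, 200: edx=200
after add esi, edi: esi=7+6=13
after mov esi, [edx]: esi=M[200]=-4
after xor edi, esi: edi=6^(-4)=-6
after add edx, 4: edx=200+4=204
after sub eax, 2: eax=6-2=4
cmp eax, 0  (cmp 4,0)
jg top: taken
after add esi, edi: esi=(-4)+(-6)=-10
after mov esi, [edx]: esi=M[204]=14
after xor edi, esi: edi=(-6)^14=-12
after add edx, 4: edx=204+4=208
after sub eax, 2: eax=4-2=2
cmp eax, 0  (cmp 2,0)
jg top: taken
after add esi, edi: esi=14+(-12)=2
after mov esi, [edx]: esi=M[208]=9
after xor edi, esi: edi=(-12)^9=-3
after add edx, 4: edx=208+4=212
after sub eax, 2: eax=2-2=0
cmp eax, 0  (cmp 0,0)
jg top: not taken
halt.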